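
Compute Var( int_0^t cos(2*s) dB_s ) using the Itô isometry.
Var = t/2 + sin(4*t)/8

The Itô integral of a deterministic integrand f(s) has mean 0 because each increment f(s) * (B_{s+ds} - B_s) has mean 0. By the Itô isometry:
  Var( int_0^t f(s) dB_s ) = E[ (int_0^t f(s) dB_s)^2 ] = int_0^t f(s)^2 ds.
Here f(s) = cos(2*s), so f(s)^2 = cos(2*s)^2. Integrate:
  int_0^t (cos(2*s)^2) ds = t/2 + sin(4*t)/8.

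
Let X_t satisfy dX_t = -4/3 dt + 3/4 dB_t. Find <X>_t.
<X>_t = 9*t/16

For an Itô process dX_t = a(t) dt + b(t) dB_t, the quadratic variation is <X>_t = int_0^t b(s)^2 ds (the drift term does not contribute). Here b(s) = 3/4, so
  b(s)^2 = 9/16.
Integrating from 0 to t:
  <X>_t = int_0^t (9/16) ds = 9*t/16.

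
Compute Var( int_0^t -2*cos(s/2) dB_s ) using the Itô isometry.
Var = 2*t + 2*sin(t)

The Itô integral of a deterministic integrand f(s) has mean 0 because each increment f(s) * (B_{s+ds} - B_s) has mean 0. By the Itô isometry:
  Var( int_0^t f(s) dB_s ) = E[ (int_0^t f(s) dB_s)^2 ] = int_0^t f(s)^2 ds.
Here f(s) = -2*cos(s/2), so f(s)^2 = 4*cos(s/2)^2. Integrate:
  int_0^t (4*cos(s/2)^2) ds = 2*t + 2*sin(t).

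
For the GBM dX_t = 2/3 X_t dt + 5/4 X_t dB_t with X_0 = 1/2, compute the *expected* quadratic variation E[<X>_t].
E[<X>_t] = 75*exp(139*t/48)/556 - 75/556

<X>_t = int_0^t ((5/4) * X_s)^2 ds. Taking expectation inside the integral: E[<X>_t] = (5/4)^2 * int_0^t E[X_s^2] ds. For GBM, E[X_s^2] = x_0^2 * exp((2 mu + sigma^2) s). Integrating:
  E[<X>_t] = (5/4)^2 * (1/2)^2 * (exp((2*(2/3) + (5/4)^2) t) - 1) / (2*(2/3) + (5/4)^2)
           = (5/4)^2 * (1/2)^2 * (exp((139/48) t) - 1) / (139/48) = 75*exp(139*t/48)/556 - 75/556.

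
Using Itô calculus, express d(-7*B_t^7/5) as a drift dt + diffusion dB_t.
d(-7*B_t^7/5) = (-147*B_t^5/5) dt + (-49*B_t^6/5) dB_t

Itô's formula for f(B_t) gives d f(B_t) = f'(B_t) dB_t + (1/2) f''(B_t) dt. Compute derivatives of f(x) = -7*x^7/5:
  f'(x)  = -49*x^6/5
  f''(x) = -294*x^5/5
Substitute x = B_t and multiply the f'' term by 1/2:
  drift     = (1/2) * (-294*x^5/5) evaluated at B_t = -147*B_t^5/5
  diffusion = (-49*x^6/5) evaluated at B_t = -49*B_t^6/5
Therefore d(-7*B_t^7/5) = (-147*B_t^5/5) dt + (-49*B_t^6/5) dB_t.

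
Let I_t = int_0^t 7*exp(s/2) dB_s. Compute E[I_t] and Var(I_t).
E[I_t] = 0; Var(I_t) = 49*exp(t) - 49

The Itô integral of a deterministic integrand f(s) has mean 0 because each increment f(s) * (B_{s+ds} - B_s) has mean 0. By the Itô isometry:
  Var( int_0^t f(s) dB_s ) = E[ (int_0^t f(s) dB_s)^2 ] = int_0^t f(s)^2 ds.
Here f(s) = 7*exp(s/2), so f(s)^2 = 49*exp(s). Integrate:
  int_0^t (49*exp(s)) ds = 49*exp(t) - 49.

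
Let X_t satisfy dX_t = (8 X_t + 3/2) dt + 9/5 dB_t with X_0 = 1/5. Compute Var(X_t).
Var(X_t) = 81*exp(16*t)/400 - 81/400

The variance V(t) = Var(X_t) satisfies V'(t) = 2 a V(t) + c^2 with V(0) = 0 (drift coefficient is linear in X, diffusion is constant). With a = 8, c = 9/5, the solution is
  V(t) = (c^2 / (2 a)) * (exp(2 a t) - 1)
       = ((9/5)^2 / (2*8)) * (exp(16 t) - 1)
       = 81*exp(16*t)/400 - 81/400.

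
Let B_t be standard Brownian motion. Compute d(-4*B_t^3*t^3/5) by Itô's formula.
d(-4*B_t^3*t^3/5) = (12*B_t*t^2*(-B_t^2 - t)/5) dt + (-12*B_t^2*t^3/5) dB_t

Itô's formula for f(t, x): d f(t, B_t) = (f_t + (1/2) f_xx) dt + f_x dB_t. Compute partials of f(t, x) = -4*t^3*x^3/5:
  f_t(t,x)  = -12*t^2*x^3/5
  f_x(t,x)  = -12*t^3*x^2/5
  f_xx(t,x) = -24*t^3*x/5
Assemble drift = f_t + (1/2) f_xx = 12*t^2*x*(-t - x^2)/5 and diffusion = f_x = -12*t^3*x^2/5. Substituting x = B_t:
  d(-4*B_t^3*t^3/5) = (12*B_t*t^2*(-B_t^2 - t)/5) dt + (-12*B_t^2*t^3/5) dB_t.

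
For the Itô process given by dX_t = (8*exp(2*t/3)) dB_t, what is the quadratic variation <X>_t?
<X>_t = 48*exp(4*t/3) - 48

For an Itô process dX_t = a(t) dt + b(t) dB_t, the quadratic variation is <X>_t = int_0^t b(s)^2 ds (the drift term does not contribute). Here b(s) = 8*exp(2*s/3), so
  b(s)^2 = 64*exp(4*s/3).
Integrating from 0 to t:
  <X>_t = int_0^t (64*exp(4*s/3)) ds = 48*exp(4*t/3) - 48.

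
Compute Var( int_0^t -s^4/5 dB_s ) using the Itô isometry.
Var = t^9/225

The Itô integral of a deterministic integrand f(s) has mean 0 because each increment f(s) * (B_{s+ds} - B_s) has mean 0. By the Itô isometry:
  Var( int_0^t f(s) dB_s ) = E[ (int_0^t f(s) dB_s)^2 ] = int_0^t f(s)^2 ds.
Here f(s) = -s^4/5, so f(s)^2 = s^8/25. Integrate:
  int_0^t (s^8/25) ds = t^9/225.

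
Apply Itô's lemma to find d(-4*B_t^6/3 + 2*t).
d(-4*B_t^6/3 + 2*t) = (2 - 20*B_t^4) dt + (-8*B_t^5) dB_t

Itô's formula for f(t, x): d f(t, B_t) = (f_t + (1/2) f_xx) dt + f_x dB_t. Compute partials of f(t, x) = 2*t - 4*x^6/3:
  f_t(t,x)  = 2
  f_x(t,x)  = -8*x^5
  f_xx(t,x) = -40*x^4
Assemble drift = f_t + (1/2) f_xx = 2 - 20*x^4 and diffusion = f_x = -8*x^5. Substituting x = B_t:
  d(-4*B_t^6/3 + 2*t) = (2 - 20*B_t^4) dt + (-8*B_t^5) dB_t.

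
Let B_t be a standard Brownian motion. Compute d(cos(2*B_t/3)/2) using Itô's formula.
d(cos(2*B_t/3)/2) = (-cos(2*B_t/3)/9) dt + (-sin(2*B_t/3)/3) dB_t

Itô's formula for f(B_t) gives d f(B_t) = f'(B_t) dB_t + (1/2) f''(B_t) dt. Compute derivatives of f(x) = cos(2*x/3)/2:
  f'(x)  = -sin(2*x/3)/3
  f''(x) = -2*cos(2*x/3)/9
Substitute x = B_t and multiply the f'' term by 1/2:
  drift     = (1/2) * (-2*cos(2*x/3)/9) evaluated at B_t = -cos(2*B_t/3)/9
  diffusion = (-sin(2*x/3)/3) evaluated at B_t = -sin(2*B_t/3)/3
Therefore d(cos(2*B_t/3)/2) = (-cos(2*B_t/3)/9) dt + (-sin(2*B_t/3)/3) dB_t.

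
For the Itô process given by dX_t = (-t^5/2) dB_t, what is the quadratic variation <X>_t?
<X>_t = t^11/44

For an Itô process dX_t = a(t) dt + b(t) dB_t, the quadratic variation is <X>_t = int_0^t b(s)^2 ds (the drift term does not contribute). Here b(s) = -s^5/2, so
  b(s)^2 = s^10/4.
Integrating from 0 to t:
  <X>_t = int_0^t (s^10/4) ds = t^11/44.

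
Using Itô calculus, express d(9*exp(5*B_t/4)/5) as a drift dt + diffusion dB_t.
d(9*exp(5*B_t/4)/5) = (45*exp(5*B_t/4)/32) dt + (9*exp(5*B_t/4)/4) dB_t

Itô's formula for f(B_t) gives d f(B_t) = f'(B_t) dB_t + (1/2) f''(B_t) dt. Compute derivatives of f(x) = 9*exp(5*x/4)/5:
  f'(x)  = 9*exp(5*x/4)/4
  f''(x) = 45*exp(5*x/4)/16
Substitute x = B_t and multiply the f'' term by 1/2:
  drift     = (1/2) * (45*exp(5*x/4)/16) evaluated at B_t = 45*exp(5*B_t/4)/32
  diffusion = (9*exp(5*x/4)/4) evaluated at B_t = 9*exp(5*B_t/4)/4
Therefore d(9*exp(5*B_t/4)/5) = (45*exp(5*B_t/4)/32) dt + (9*exp(5*B_t/4)/4) dB_t.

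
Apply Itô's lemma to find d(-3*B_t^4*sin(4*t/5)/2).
d(-3*B_t^4*sin(4*t/5)/2) = (B_t^2*(-6*B_t^2*cos(4*t/5)/5 - 9*sin(4*t/5))) dt + (-6*B_t^3*sin(4*t/5)) dB_t

Itô's formula for f(t, x): d f(t, B_t) = (f_t + (1/2) f_xx) dt + f_x dB_t. Compute partials of f(t, x) = -3*x^4*sin(4*t/5)/2:
  f_t(t,x)  = -6*x^4*cos(4*t/5)/5
  f_x(t,x)  = -6*x^3*sin(4*t/5)
  f_xx(t,x) = -18*x^2*sin(4*t/5)
Assemble drift = f_t + (1/2) f_xx = x^2*(-6*x^2*cos(4*t/5)/5 - 9*sin(4*t/5)) and diffusion = f_x = -6*x^3*sin(4*t/5). Substituting x = B_t:
  d(-3*B_t^4*sin(4*t/5)/2) = (B_t^2*(-6*B_t^2*cos(4*t/5)/5 - 9*sin(4*t/5))) dt + (-6*B_t^3*sin(4*t/5)) dB_t.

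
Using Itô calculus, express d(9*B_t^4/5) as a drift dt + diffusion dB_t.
d(9*B_t^4/5) = (54*B_t^2/5) dt + (36*B_t^3/5) dB_t

Itô's formula for f(B_t) gives d f(B_t) = f'(B_t) dB_t + (1/2) f''(B_t) dt. Compute derivatives of f(x) = 9*x^4/5:
  f'(x)  = 36*x^3/5
  f''(x) = 108*x^2/5
Substitute x = B_t and multiply the f'' term by 1/2:
  drift     = (1/2) * (108*x^2/5) evaluated at B_t = 54*B_t^2/5
  diffusion = (36*x^3/5) evaluated at B_t = 36*B_t^3/5
Therefore d(9*B_t^4/5) = (54*B_t^2/5) dt + (36*B_t^3/5) dB_t.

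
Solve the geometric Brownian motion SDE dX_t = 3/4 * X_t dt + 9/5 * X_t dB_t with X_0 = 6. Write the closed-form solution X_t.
X_t = 6 * exp((-87/100) * t + (9/5) * B_t)

For GBM dX = mu X dt + sigma X dB with X_0 = x_0, apply Itô to Y = log X: dY = (mu - sigma^2/2) dt + sigma dB, so Y_t = log(x_0) + (mu - sigma^2/2) t + sigma B_t and hence X_t = x_0 * exp((mu - sigma^2/2) t + sigma B_t).
With mu = 3/4, sigma = 9/5, x_0 = 6, this gives:
  X_t = 6 * exp((-87/100) * t + (9/5) * B_t).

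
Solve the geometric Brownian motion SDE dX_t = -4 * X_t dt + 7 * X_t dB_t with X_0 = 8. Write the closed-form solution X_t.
X_t = 8 * exp((-57/2) * t + (7) * B_t)

For GBM dX = mu X dt + sigma X dB with X_0 = x_0, apply Itô to Y = log X: dY = (mu - sigma^2/2) dt + sigma dB, so Y_t = log(x_0) + (mu - sigma^2/2) t + sigma B_t and hence X_t = x_0 * exp((mu - sigma^2/2) t + sigma B_t).
With mu = -4, sigma = 7, x_0 = 8, this gives:
  X_t = 8 * exp((-57/2) * t + (7) * B_t).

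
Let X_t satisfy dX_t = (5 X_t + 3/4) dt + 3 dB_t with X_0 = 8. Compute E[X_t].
E[X_t] = 163*exp(5*t)/20 - 3/20

Taking expectations and using E[dB_t] = 0, the mean m(t) = E[X_t] satisfies the ODE m'(t) = a m(t) + b with m(0) = x_0. With a = 5, b = 3/4, x_0 = 8, the solution is
  m(t) = x_0 * exp(a t) + (b/a) * (exp(a t) - 1)
       = 8 * exp(5 t) + ((3/4)/5) * (exp(5 t) - 1)
       = 163*exp(5*t)/20 - 3/20.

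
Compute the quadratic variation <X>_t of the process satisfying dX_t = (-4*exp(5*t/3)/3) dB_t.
<X>_t = 8*exp(10*t/3)/15 - 8/15

For an Itô process dX_t = a(t) dt + b(t) dB_t, the quadratic variation is <X>_t = int_0^t b(s)^2 ds (the drift term does not contribute). Here b(s) = -4*exp(5*s/3)/3, so
  b(s)^2 = 16*exp(10*s/3)/9.
Integrating from 0 to t:
  <X>_t = int_0^t (16*exp(10*s/3)/9) ds = 8*exp(10*t/3)/15 - 8/15.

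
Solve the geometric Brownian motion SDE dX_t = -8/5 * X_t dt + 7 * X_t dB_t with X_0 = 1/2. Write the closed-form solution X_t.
X_t = 1/2 * exp((-261/10) * t + (7) * B_t)

For GBM dX = mu X dt + sigma X dB with X_0 = x_0, apply Itô to Y = log X: dY = (mu - sigma^2/2) dt + sigma dB, so Y_t = log(x_0) + (mu - sigma^2/2) t + sigma B_t and hence X_t = x_0 * exp((mu - sigma^2/2) t + sigma B_t).
With mu = -8/5, sigma = 7, x_0 = 1/2, this gives:
  X_t = 1/2 * exp((-261/10) * t + (7) * B_t).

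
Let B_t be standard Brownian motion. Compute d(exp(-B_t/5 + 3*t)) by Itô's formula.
d(exp(-B_t/5 + 3*t)) = (151*exp(-B_t/5 + 3*t)/50) dt + (-exp(-B_t/5 + 3*t)/5) dB_t

Itô's formula for f(t, x): d f(t, B_t) = (f_t + (1/2) f_xx) dt + f_x dB_t. Compute partials of f(t, x) = exp(3*t - x/5):
  f_t(t,x)  = 3*exp(3*t - x/5)
  f_x(t,x)  = -exp(3*t - x/5)/5
  f_xx(t,x) = exp(3*t - x/5)/25
Assemble drift = f_t + (1/2) f_xx = 151*exp(3*t - x/5)/50 and diffusion = f_x = -exp(3*t - x/5)/5. Substituting x = B_t:
  d(exp(-B_t/5 + 3*t)) = (151*exp(-B_t/5 + 3*t)/50) dt + (-exp(-B_t/5 + 3*t)/5) dB_t.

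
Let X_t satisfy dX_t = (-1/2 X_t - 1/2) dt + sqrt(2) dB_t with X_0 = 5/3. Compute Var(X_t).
Var(X_t) = 2 - 2*exp(-t)

The variance V(t) = Var(X_t) satisfies V'(t) = 2 a V(t) + c^2 with V(0) = 0 (drift coefficient is linear in X, diffusion is constant). With a = -1/2, c = sqrt(2), the solution is
  V(t) = (c^2 / (2 a)) * (exp(2 a t) - 1)
       = (sqrt(2)^2 / (2*(-1/2))) * (exp((-1) t) - 1)
       = 2 - 2*exp(-t).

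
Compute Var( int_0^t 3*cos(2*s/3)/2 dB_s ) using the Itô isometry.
Var = 9*t/8 + 27*sin(4*t/3)/32

The Itô integral of a deterministic integrand f(s) has mean 0 because each increment f(s) * (B_{s+ds} - B_s) has mean 0. By the Itô isometry:
  Var( int_0^t f(s) dB_s ) = E[ (int_0^t f(s) dB_s)^2 ] = int_0^t f(s)^2 ds.
Here f(s) = 3*cos(2*s/3)/2, so f(s)^2 = 9*cos(2*s/3)^2/4. Integrate:
  int_0^t (9*cos(2*s/3)^2/4) ds = 9*t/8 + 27*sin(4*t/3)/32.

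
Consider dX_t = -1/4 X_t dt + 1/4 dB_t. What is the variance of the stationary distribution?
lim Var(X_t) = 1/8

The OU SDE dX = -theta X dt + sigma dB admits the integrating factor exp(theta t): d(exp(theta t) X_t) = sigma exp(theta t) dB_t. Integrating from 0 to t gives X_t = x_0 * exp(-theta t) + sigma * int_0^t exp(-theta (t-s)) dB_s for any initial x_0. The Itô integral has variance (by the Itô isometry) sigma^2 * int_0^t exp(-2 theta (t - s)) ds = sigma^2 * (1 - exp(-2 theta t)) / (2 theta), independent of x_0.
With theta = 1/4, sigma = 1/4:
  Var(X_t) = (1/4)^2 * (1 - exp(-2*1/4 t)) / (2 * 1/4) = 1/8 - exp(-t/2)/8.
As t -> infinity, exp(-2*1/4 t) -> 0, so the stationary variance is sigma^2 / (2 theta) = 1/8.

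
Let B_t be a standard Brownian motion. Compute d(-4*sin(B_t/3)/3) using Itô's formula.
d(-4*sin(B_t/3)/3) = (2*sin(B_t/3)/27) dt + (-4*cos(B_t/3)/9) dB_t

Itô's formula for f(B_t) gives d f(B_t) = f'(B_t) dB_t + (1/2) f''(B_t) dt. Compute derivatives of f(x) = -4*sin(x/3)/3:
  f'(x)  = -4*cos(x/3)/9
  f''(x) = 4*sin(x/3)/27
Substitute x = B_t and multiply the f'' term by 1/2:
  drift     = (1/2) * (4*sin(x/3)/27) evaluated at B_t = 2*sin(B_t/3)/27
  diffusion = (-4*cos(x/3)/9) evaluated at B_t = -4*cos(B_t/3)/9
Therefore d(-4*sin(B_t/3)/3) = (2*sin(B_t/3)/27) dt + (-4*cos(B_t/3)/9) dB_t.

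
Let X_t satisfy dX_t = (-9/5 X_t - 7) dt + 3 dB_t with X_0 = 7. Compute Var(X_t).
Var(X_t) = 5/2 - 5*exp(-18*t/5)/2

The variance V(t) = Var(X_t) satisfies V'(t) = 2 a V(t) + c^2 with V(0) = 0 (drift coefficient is linear in X, diffusion is constant). With a = -9/5, c = 3, the solution is
  V(t) = (c^2 / (2 a)) * (exp(2 a t) - 1)
       = (3^2 / (2*(-9/5))) * (exp((-18/5) t) - 1)
       = 5/2 - 5*exp(-18*t/5)/2.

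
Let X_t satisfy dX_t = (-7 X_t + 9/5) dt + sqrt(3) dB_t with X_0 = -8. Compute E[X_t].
E[X_t] = 9/35 - 289*exp(-7*t)/35

Taking expectations and using E[dB_t] = 0, the mean m(t) = E[X_t] satisfies the ODE m'(t) = a m(t) + b with m(0) = x_0. With a = -7, b = 9/5, x_0 = -8, the solution is
  m(t) = x_0 * exp(a t) + (b/a) * (exp(a t) - 1)
       = (-8) * exp((-7) t) + ((9/5)/(-7)) * (exp((-7) t) - 1)
       = 9/35 - 289*exp(-7*t)/35.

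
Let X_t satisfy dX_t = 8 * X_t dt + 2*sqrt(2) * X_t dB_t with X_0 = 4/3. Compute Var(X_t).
Var(X_t) = 16*(exp(8*t) - 1)*exp(16*t)/9

For GBM dX = mu X dt + sigma X dB with X_0 = x_0, apply Itô to Y = log X: dY = (mu - sigma^2/2) dt + sigma dB, so Y_t = log(x_0) + (mu - sigma^2/2) t + sigma B_t and hence X_t = x_0 * exp((mu - sigma^2/2) t + sigma B_t).
With mu = 8, sigma = 2*sqrt(2), x_0 = 4/3, this gives:
  X_t = 4/3 * exp((4) * t + (2*sqrt(2)) * B_t).
Since sigma*B_t ~ Normal(0, sigma^2 t), E[exp(sigma*B_t)] = exp(sigma^2 t / 2); so E[X_t] = x_0 * exp((mu - sigma^2/2) t) * exp(sigma^2 t / 2) = x_0 * exp(mu t) = 4*exp(8*t)/3.
Var(X_t) = E[X_t^2] - (E[X_t])^2 = x_0^2 * exp(2 mu t) * (exp(sigma^2 t) - 1) = 16*(exp(8*t) - 1)*exp(16*t)/9.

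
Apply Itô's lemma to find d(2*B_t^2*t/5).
d(2*B_t^2*t/5) = (2*B_t^2/5 + 2*t/5) dt + (4*B_t*t/5) dB_t

Itô's formula for f(t, x): d f(t, B_t) = (f_t + (1/2) f_xx) dt + f_x dB_t. Compute partials of f(t, x) = 2*t*x^2/5:
  f_t(t,x)  = 2*x^2/5
  f_x(t,x)  = 4*t*x/5
  f_xx(t,x) = 4*t/5
Assemble drift = f_t + (1/2) f_xx = 2*t/5 + 2*x^2/5 and diffusion = f_x = 4*t*x/5. Substituting x = B_t:
  d(2*B_t^2*t/5) = (2*B_t^2/5 + 2*t/5) dt + (4*B_t*t/5) dB_t.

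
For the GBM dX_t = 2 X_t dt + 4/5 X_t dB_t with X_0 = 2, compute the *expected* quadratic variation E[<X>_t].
E[<X>_t] = 16*exp(116*t/25)/29 - 16/29

<X>_t = int_0^t ((4/5) * X_s)^2 ds. Taking expectation inside the integral: E[<X>_t] = (4/5)^2 * int_0^t E[X_s^2] ds. For GBM, E[X_s^2] = x_0^2 * exp((2 mu + sigma^2) s). Integrating:
  E[<X>_t] = (4/5)^2 * 2^2 * (exp((2*2 + (4/5)^2) t) - 1) / (2*2 + (4/5)^2)
           = (4/5)^2 * 2^2 * (exp((116/25) t) - 1) / (116/25) = 16*exp(116*t/25)/29 - 16/29.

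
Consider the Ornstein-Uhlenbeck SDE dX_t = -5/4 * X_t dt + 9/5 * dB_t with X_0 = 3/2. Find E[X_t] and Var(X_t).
E[X_t] = 3*exp(-5*t/4)/2; Var(X_t) = 162/125 - 162*exp(-5*t/2)/125

The OU SDE dX = -theta X dt + sigma dB admits the integrating factor exp(theta t): d(exp(theta t) X_t) = sigma exp(theta t) dB_t. Integrating from 0 to t:
  X_t = x_0 * exp(-theta t) + sigma * int_0^t exp(-theta (t-s)) dB_s.
The Itô integral has mean 0 and (by the Itô isometry) variance sigma^2 * int_0^t exp(-2 theta (t - s)) ds = sigma^2 * (1 - exp(-2 theta t)) / (2 theta).
With theta = 5/4, sigma = 9/5, x_0 = 3/2:
  E[X_t] = 3/2 * exp(-5/4 t) = 3*exp(-5*t/4)/2
  Var(X_t) = (9/5)^2 * (1 - exp(-2*5/4 t)) / (2 * 5/4) = 162/125 - 162*exp(-5*t/2)/125.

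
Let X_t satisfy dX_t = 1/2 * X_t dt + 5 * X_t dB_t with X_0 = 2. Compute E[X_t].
E[X_t] = 2*exp(t/2)

For GBM dX = mu X dt + sigma X dB with X_0 = x_0, apply Itô to Y = log X: dY = (mu - sigma^2/2) dt + sigma dB, so Y_t = log(x_0) + (mu - sigma^2/2) t + sigma B_t and hence X_t = x_0 * exp((mu - sigma^2/2) t + sigma B_t).
With mu = 1/2, sigma = 5, x_0 = 2, this gives:
  X_t = 2 * exp((-12) * t + (5) * B_t).
Since sigma*B_t ~ Normal(0, sigma^2 t), E[exp(sigma*B_t)] = exp(sigma^2 t / 2); so E[X_t] = x_0 * exp((mu - sigma^2/2) t) * exp(sigma^2 t / 2) = x_0 * exp(mu t) = 2*exp(t/2).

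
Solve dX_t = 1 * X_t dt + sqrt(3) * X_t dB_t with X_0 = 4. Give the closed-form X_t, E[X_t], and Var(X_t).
X_t = 4 * exp((-1/2) t + (sqrt(3)) B_t); E[X_t] = 4*exp(t); Var(X_t) = 16*(exp(3*t) - 1)*exp(2*t)

For GBM dX = mu X dt + sigma X dB with X_0 = x_0, apply Itô to Y = log X: dY = (mu - sigma^2/2) dt + sigma dB, so Y_t = log(x_0) + (mu - sigma^2/2) t + sigma B_t and hence X_t = x_0 * exp((mu - sigma^2/2) t + sigma B_t).
With mu = 1, sigma = sqrt(3), x_0 = 4, this gives:
  X_t = 4 * exp((-1/2) * t + (sqrt(3)) * B_t).
Since sigma*B_t ~ Normal(0, sigma^2 t), E[exp(sigma*B_t)] = exp(sigma^2 t / 2); so E[X_t] = x_0 * exp((mu - sigma^2/2) t) * exp(sigma^2 t / 2) = x_0 * exp(mu t) = 4*exp(t).
Var(X_t) = E[X_t^2] - (E[X_t])^2 = x_0^2 * exp(2 mu t) * (exp(sigma^2 t) - 1) = 16*(exp(3*t) - 1)*exp(2*t).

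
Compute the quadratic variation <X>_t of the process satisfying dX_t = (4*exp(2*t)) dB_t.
<X>_t = 4*exp(4*t) - 4

For an Itô process dX_t = a(t) dt + b(t) dB_t, the quadratic variation is <X>_t = int_0^t b(s)^2 ds (the drift term does not contribute). Here b(s) = 4*exp(2*s), so
  b(s)^2 = 16*exp(4*s).
Integrating from 0 to t:
  <X>_t = int_0^t (16*exp(4*s)) ds = 4*exp(4*t) - 4.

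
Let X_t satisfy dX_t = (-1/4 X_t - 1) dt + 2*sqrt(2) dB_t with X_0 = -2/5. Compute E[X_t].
E[X_t] = -4 + 18*exp(-t/4)/5

Taking expectations and using E[dB_t] = 0, the mean m(t) = E[X_t] satisfies the ODE m'(t) = a m(t) + b with m(0) = x_0. With a = -1/4, b = -1, x_0 = -2/5, the solution is
  m(t) = x_0 * exp(a t) + (b/a) * (exp(a t) - 1)
       = (-2/5) * exp((-1/4) t) + ((-1)/(-1/4)) * (exp((-1/4) t) - 1)
       = -4 + 18*exp(-t/4)/5.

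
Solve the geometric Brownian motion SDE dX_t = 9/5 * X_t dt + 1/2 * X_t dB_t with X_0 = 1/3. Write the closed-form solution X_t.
X_t = 1/3 * exp((67/40) * t + (1/2) * B_t)

For GBM dX = mu X dt + sigma X dB with X_0 = x_0, apply Itô to Y = log X: dY = (mu - sigma^2/2) dt + sigma dB, so Y_t = log(x_0) + (mu - sigma^2/2) t + sigma B_t and hence X_t = x_0 * exp((mu - sigma^2/2) t + sigma B_t).
With mu = 9/5, sigma = 1/2, x_0 = 1/3, this gives:
  X_t = 1/3 * exp((67/40) * t + (1/2) * B_t).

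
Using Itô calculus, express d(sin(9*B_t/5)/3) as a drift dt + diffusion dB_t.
d(sin(9*B_t/5)/3) = (-27*sin(9*B_t/5)/50) dt + (3*cos(9*B_t/5)/5) dB_t

Itô's formula for f(B_t) gives d f(B_t) = f'(B_t) dB_t + (1/2) f''(B_t) dt. Compute derivatives of f(x) = sin(9*x/5)/3:
  f'(x)  = 3*cos(9*x/5)/5
  f''(x) = -27*sin(9*x/5)/25
Substitute x = B_t and multiply the f'' term by 1/2:
  drift     = (1/2) * (-27*sin(9*x/5)/25) evaluated at B_t = -27*sin(9*B_t/5)/50
  diffusion = (3*cos(9*x/5)/5) evaluated at B_t = 3*cos(9*B_t/5)/5
Therefore d(sin(9*B_t/5)/3) = (-27*sin(9*B_t/5)/50) dt + (3*cos(9*B_t/5)/5) dB_t.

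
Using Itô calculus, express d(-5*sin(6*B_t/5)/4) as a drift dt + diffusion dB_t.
d(-5*sin(6*B_t/5)/4) = (9*sin(6*B_t/5)/10) dt + (-3*cos(6*B_t/5)/2) dB_t

Itô's formula for f(B_t) gives d f(B_t) = f'(B_t) dB_t + (1/2) f''(B_t) dt. Compute derivatives of f(x) = -5*sin(6*x/5)/4:
  f'(x)  = -3*cos(6*x/5)/2
  f''(x) = 9*sin(6*x/5)/5
Substitute x = B_t and multiply the f'' term by 1/2:
  drift     = (1/2) * (9*sin(6*x/5)/5) evaluated at B_t = 9*sin(6*B_t/5)/10
  diffusion = (-3*cos(6*x/5)/2) evaluated at B_t = -3*cos(6*B_t/5)/2
Therefore d(-5*sin(6*B_t/5)/4) = (9*sin(6*B_t/5)/10) dt + (-3*cos(6*B_t/5)/2) dB_t.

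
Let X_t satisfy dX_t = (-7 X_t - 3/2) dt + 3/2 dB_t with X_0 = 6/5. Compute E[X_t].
E[X_t] = -3/14 + 99*exp(-7*t)/70

Taking expectations and using E[dB_t] = 0, the mean m(t) = E[X_t] satisfies the ODE m'(t) = a m(t) + b with m(0) = x_0. With a = -7, b = -3/2, x_0 = 6/5, the solution is
  m(t) = x_0 * exp(a t) + (b/a) * (exp(a t) - 1)
       = (6/5) * exp((-7) t) + ((-3/2)/(-7)) * (exp((-7) t) - 1)
       = -3/14 + 99*exp(-7*t)/70.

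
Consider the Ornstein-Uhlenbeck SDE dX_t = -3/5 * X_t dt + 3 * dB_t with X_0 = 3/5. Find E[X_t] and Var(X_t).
E[X_t] = 3*exp(-3*t/5)/5; Var(X_t) = 15/2 - 15*exp(-6*t/5)/2

The OU SDE dX = -theta X dt + sigma dB admits the integrating factor exp(theta t): d(exp(theta t) X_t) = sigma exp(theta t) dB_t. Integrating from 0 to t:
  X_t = x_0 * exp(-theta t) + sigma * int_0^t exp(-theta (t-s)) dB_s.
The Itô integral has mean 0 and (by the Itô isometry) variance sigma^2 * int_0^t exp(-2 theta (t - s)) ds = sigma^2 * (1 - exp(-2 theta t)) / (2 theta).
With theta = 3/5, sigma = 3, x_0 = 3/5:
  E[X_t] = 3/5 * exp(-3/5 t) = 3*exp(-3*t/5)/5
  Var(X_t) = (3)^2 * (1 - exp(-2*3/5 t)) / (2 * 3/5) = 15/2 - 15*exp(-6*t/5)/2.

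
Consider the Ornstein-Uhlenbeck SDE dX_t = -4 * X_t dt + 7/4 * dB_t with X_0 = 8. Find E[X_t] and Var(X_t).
E[X_t] = 8*exp(-4*t); Var(X_t) = 49/128 - 49*exp(-8*t)/128

The OU SDE dX = -theta X dt + sigma dB admits the integrating factor exp(theta t): d(exp(theta t) X_t) = sigma exp(theta t) dB_t. Integrating from 0 to t:
  X_t = x_0 * exp(-theta t) + sigma * int_0^t exp(-theta (t-s)) dB_s.
The Itô integral has mean 0 and (by the Itô isometry) variance sigma^2 * int_0^t exp(-2 theta (t - s)) ds = sigma^2 * (1 - exp(-2 theta t)) / (2 theta).
With theta = 4, sigma = 7/4, x_0 = 8:
  E[X_t] = 8 * exp(-4 t) = 8*exp(-4*t)
  Var(X_t) = (7/4)^2 * (1 - exp(-2*4 t)) / (2 * 4) = 49/128 - 49*exp(-8*t)/128.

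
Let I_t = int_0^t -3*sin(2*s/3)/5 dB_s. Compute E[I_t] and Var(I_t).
E[I_t] = 0; Var(I_t) = 9*t/50 - 27*sin(4*t/3)/200

The Itô integral of a deterministic integrand f(s) has mean 0 because each increment f(s) * (B_{s+ds} - B_s) has mean 0. By the Itô isometry:
  Var( int_0^t f(s) dB_s ) = E[ (int_0^t f(s) dB_s)^2 ] = int_0^t f(s)^2 ds.
Here f(s) = -3*sin(2*s/3)/5, so f(s)^2 = 9*sin(2*s/3)^2/25. Integrate:
  int_0^t (9*sin(2*s/3)^2/25) ds = 9*t/50 - 27*sin(4*t/3)/200.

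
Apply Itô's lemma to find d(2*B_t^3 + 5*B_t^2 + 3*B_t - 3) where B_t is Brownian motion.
d(2*B_t^3 + 5*B_t^2 + 3*B_t - 3) = (6*B_t + 5) dt + (6*B_t^2 + 10*B_t + 3) dB_t

Itô's formula for f(B_t) gives d f(B_t) = f'(B_t) dB_t + (1/2) f''(B_t) dt. Compute derivatives of f(x) = 2*x^3 + 5*x^2 + 3*x - 3:
  f'(x)  = 6*x^2 + 10*x + 3
  f''(x) = 12*x + 10
Substitute x = B_t and multiply the f'' term by 1/2:
  drift     = (1/2) * (12*x + 10) evaluated at B_t = 6*B_t + 5
  diffusion = (6*x^2 + 10*x + 3) evaluated at B_t = 6*B_t^2 + 10*B_t + 3
Therefore d(2*B_t^3 + 5*B_t^2 + 3*B_t - 3) = (6*B_t + 5) dt + (6*B_t^2 + 10*B_t + 3) dB_t.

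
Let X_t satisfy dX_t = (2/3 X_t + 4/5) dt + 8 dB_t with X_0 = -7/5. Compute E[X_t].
E[X_t] = -exp(2*t/3)/5 - 6/5

Taking expectations and using E[dB_t] = 0, the mean m(t) = E[X_t] satisfies the ODE m'(t) = a m(t) + b with m(0) = x_0. With a = 2/3, b = 4/5, x_0 = -7/5, the solution is
  m(t) = x_0 * exp(a t) + (b/a) * (exp(a t) - 1)
       = (-7/5) * exp((2/3) t) + ((4/5)/(2/3)) * (exp((2/3) t) - 1)
       = -exp(2*t/3)/5 - 6/5.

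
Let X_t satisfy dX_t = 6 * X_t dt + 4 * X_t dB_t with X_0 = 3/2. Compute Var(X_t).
Var(X_t) = 9*(exp(16*t) - 1)*exp(12*t)/4

For GBM dX = mu X dt + sigma X dB with X_0 = x_0, apply Itô to Y = log X: dY = (mu - sigma^2/2) dt + sigma dB, so Y_t = log(x_0) + (mu - sigma^2/2) t + sigma B_t and hence X_t = x_0 * exp((mu - sigma^2/2) t + sigma B_t).
With mu = 6, sigma = 4, x_0 = 3/2, this gives:
  X_t = 3/2 * exp((-2) * t + (4) * B_t).
Since sigma*B_t ~ Normal(0, sigma^2 t), E[exp(sigma*B_t)] = exp(sigma^2 t / 2); so E[X_t] = x_0 * exp((mu - sigma^2/2) t) * exp(sigma^2 t / 2) = x_0 * exp(mu t) = 3*exp(6*t)/2.
Var(X_t) = E[X_t^2] - (E[X_t])^2 = x_0^2 * exp(2 mu t) * (exp(sigma^2 t) - 1) = 9*(exp(16*t) - 1)*exp(12*t)/4.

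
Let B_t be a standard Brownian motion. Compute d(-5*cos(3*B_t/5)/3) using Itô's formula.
d(-5*cos(3*B_t/5)/3) = (3*cos(3*B_t/5)/10) dt + (sin(3*B_t/5)) dB_t

Itô's formula for f(B_t) gives d f(B_t) = f'(B_t) dB_t + (1/2) f''(B_t) dt. Compute derivatives of f(x) = -5*cos(3*x/5)/3:
  f'(x)  = sin(3*x/5)
  f''(x) = 3*cos(3*x/5)/5
Substitute x = B_t and multiply the f'' term by 1/2:
  drift     = (1/2) * (3*cos(3*x/5)/5) evaluated at B_t = 3*cos(3*B_t/5)/10
  diffusion = (sin(3*x/5)) evaluated at B_t = sin(3*B_t/5)
Therefore d(-5*cos(3*B_t/5)/3) = (3*cos(3*B_t/5)/10) dt + (sin(3*B_t/5)) dB_t.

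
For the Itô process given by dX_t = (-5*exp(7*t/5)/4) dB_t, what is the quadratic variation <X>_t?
<X>_t = 125*exp(14*t/5)/224 - 125/224

For an Itô process dX_t = a(t) dt + b(t) dB_t, the quadratic variation is <X>_t = int_0^t b(s)^2 ds (the drift term does not contribute). Here b(s) = -5*exp(7*s/5)/4, so
  b(s)^2 = 25*exp(14*s/5)/16.
Integrating from 0 to t:
  <X>_t = int_0^t (25*exp(14*s/5)/16) ds = 125*exp(14*t/5)/224 - 125/224.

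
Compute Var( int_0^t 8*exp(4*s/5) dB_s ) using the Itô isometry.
Var = 40*exp(8*t/5) - 40

The Itô integral of a deterministic integrand f(s) has mean 0 because each increment f(s) * (B_{s+ds} - B_s) has mean 0. By the Itô isometry:
  Var( int_0^t f(s) dB_s ) = E[ (int_0^t f(s) dB_s)^2 ] = int_0^t f(s)^2 ds.
Here f(s) = 8*exp(4*s/5), so f(s)^2 = 64*exp(8*s/5). Integrate:
  int_0^t (64*exp(8*s/5)) ds = 40*exp(8*t/5) - 40.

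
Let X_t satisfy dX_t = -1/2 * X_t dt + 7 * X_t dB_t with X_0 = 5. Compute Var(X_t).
Var(X_t) = (25*exp(49*t) - 25)*exp(-t)

For GBM dX = mu X dt + sigma X dB with X_0 = x_0, apply Itô to Y = log X: dY = (mu - sigma^2/2) dt + sigma dB, so Y_t = log(x_0) + (mu - sigma^2/2) t + sigma B_t and hence X_t = x_0 * exp((mu - sigma^2/2) t + sigma B_t).
With mu = -1/2, sigma = 7, x_0 = 5, this gives:
  X_t = 5 * exp((-25) * t + (7) * B_t).
Since sigma*B_t ~ Normal(0, sigma^2 t), E[exp(sigma*B_t)] = exp(sigma^2 t / 2); so E[X_t] = x_0 * exp((mu - sigma^2/2) t) * exp(sigma^2 t / 2) = x_0 * exp(mu t) = 5*exp(-t/2).
Var(X_t) = E[X_t^2] - (E[X_t])^2 = x_0^2 * exp(2 mu t) * (exp(sigma^2 t) - 1) = (25*exp(49*t) - 25)*exp(-t).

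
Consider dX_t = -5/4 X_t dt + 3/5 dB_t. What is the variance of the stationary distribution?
lim Var(X_t) = 18/125

The OU SDE dX = -theta X dt + sigma dB admits the integrating factor exp(theta t): d(exp(theta t) X_t) = sigma exp(theta t) dB_t. Integrating from 0 to t gives X_t = x_0 * exp(-theta t) + sigma * int_0^t exp(-theta (t-s)) dB_s for any initial x_0. The Itô integral has variance (by the Itô isometry) sigma^2 * int_0^t exp(-2 theta (t - s)) ds = sigma^2 * (1 - exp(-2 theta t)) / (2 theta), independent of x_0.
With theta = 5/4, sigma = 3/5:
  Var(X_t) = (3/5)^2 * (1 - exp(-2*5/4 t)) / (2 * 5/4) = 18/125 - 18*exp(-5*t/2)/125.
As t -> infinity, exp(-2*5/4 t) -> 0, so the stationary variance is sigma^2 / (2 theta) = 18/125.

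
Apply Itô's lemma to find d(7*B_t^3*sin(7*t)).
d(7*B_t^3*sin(7*t)) = (49*B_t^3*cos(7*t) + 21*B_t*sin(7*t)) dt + (21*B_t^2*sin(7*t)) dB_t

Itô's formula for f(t, x): d f(t, B_t) = (f_t + (1/2) f_xx) dt + f_x dB_t. Compute partials of f(t, x) = 7*x^3*sin(7*t):
  f_t(t,x)  = 49*x^3*cos(7*t)
  f_x(t,x)  = 21*x^2*sin(7*t)
  f_xx(t,x) = 42*x*sin(7*t)
Assemble drift = f_t + (1/2) f_xx = 49*x^3*cos(7*t) + 21*x*sin(7*t) and diffusion = f_x = 21*x^2*sin(7*t). Substituting x = B_t:
  d(7*B_t^3*sin(7*t)) = (49*B_t^3*cos(7*t) + 21*B_t*sin(7*t)) dt + (21*B_t^2*sin(7*t)) dB_t.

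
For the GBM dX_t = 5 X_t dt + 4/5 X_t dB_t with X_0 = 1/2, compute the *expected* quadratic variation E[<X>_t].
E[<X>_t] = 2*exp(266*t/25)/133 - 2/133

<X>_t = int_0^t ((4/5) * X_s)^2 ds. Taking expectation inside the integral: E[<X>_t] = (4/5)^2 * int_0^t E[X_s^2] ds. For GBM, E[X_s^2] = x_0^2 * exp((2 mu + sigma^2) s). Integrating:
  E[<X>_t] = (4/5)^2 * (1/2)^2 * (exp((2*5 + (4/5)^2) t) - 1) / (2*5 + (4/5)^2)
           = (4/5)^2 * (1/2)^2 * (exp((266/25) t) - 1) / (266/25) = 2*exp(266*t/25)/133 - 2/133.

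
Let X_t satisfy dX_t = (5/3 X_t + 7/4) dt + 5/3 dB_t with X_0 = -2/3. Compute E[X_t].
E[X_t] = 23*exp(5*t/3)/60 - 21/20

Taking expectations and using E[dB_t] = 0, the mean m(t) = E[X_t] satisfies the ODE m'(t) = a m(t) + b with m(0) = x_0. With a = 5/3, b = 7/4, x_0 = -2/3, the solution is
  m(t) = x_0 * exp(a t) + (b/a) * (exp(a t) - 1)
       = (-2/3) * exp((5/3) t) + ((7/4)/(5/3)) * (exp((5/3) t) - 1)
       = 23*exp(5*t/3)/60 - 21/20.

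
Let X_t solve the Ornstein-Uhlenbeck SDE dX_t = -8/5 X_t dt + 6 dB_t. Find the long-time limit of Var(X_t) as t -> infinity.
lim Var(X_t) = 45/4

The OU SDE dX = -theta X dt + sigma dB admits the integrating factor exp(theta t): d(exp(theta t) X_t) = sigma exp(theta t) dB_t. Integrating from 0 to t gives X_t = x_0 * exp(-theta t) + sigma * int_0^t exp(-theta (t-s)) dB_s for any initial x_0. The Itô integral has variance (by the Itô isometry) sigma^2 * int_0^t exp(-2 theta (t - s)) ds = sigma^2 * (1 - exp(-2 theta t)) / (2 theta), independent of x_0.
With theta = 8/5, sigma = 6:
  Var(X_t) = (6)^2 * (1 - exp(-2*8/5 t)) / (2 * 8/5) = 45/4 - 45*exp(-16*t/5)/4.
As t -> infinity, exp(-2*8/5 t) -> 0, so the stationary variance is sigma^2 / (2 theta) = 45/4.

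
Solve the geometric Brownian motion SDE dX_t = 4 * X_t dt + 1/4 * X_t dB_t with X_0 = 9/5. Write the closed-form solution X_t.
X_t = 9/5 * exp((127/32) * t + (1/4) * B_t)

For GBM dX = mu X dt + sigma X dB with X_0 = x_0, apply Itô to Y = log X: dY = (mu - sigma^2/2) dt + sigma dB, so Y_t = log(x_0) + (mu - sigma^2/2) t + sigma B_t and hence X_t = x_0 * exp((mu - sigma^2/2) t + sigma B_t).
With mu = 4, sigma = 1/4, x_0 = 9/5, this gives:
  X_t = 9/5 * exp((127/32) * t + (1/4) * B_t).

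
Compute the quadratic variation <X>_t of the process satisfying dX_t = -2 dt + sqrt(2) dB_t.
<X>_t = 2*t

For an Itô process dX_t = a(t) dt + b(t) dB_t, the quadratic variation is <X>_t = int_0^t b(s)^2 ds (the drift term does not contribute). Here b(s) = sqrt(2), so
  b(s)^2 = 2.
Integrating from 0 to t:
  <X>_t = int_0^t (2) ds = 2*t.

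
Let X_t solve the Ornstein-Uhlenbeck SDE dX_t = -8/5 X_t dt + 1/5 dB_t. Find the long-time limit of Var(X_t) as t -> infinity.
lim Var(X_t) = 1/80

The OU SDE dX = -theta X dt + sigma dB admits the integrating factor exp(theta t): d(exp(theta t) X_t) = sigma exp(theta t) dB_t. Integrating from 0 to t gives X_t = x_0 * exp(-theta t) + sigma * int_0^t exp(-theta (t-s)) dB_s for any initial x_0. The Itô integral has variance (by the Itô isometry) sigma^2 * int_0^t exp(-2 theta (t - s)) ds = sigma^2 * (1 - exp(-2 theta t)) / (2 theta), independent of x_0.
With theta = 8/5, sigma = 1/5:
  Var(X_t) = (1/5)^2 * (1 - exp(-2*8/5 t)) / (2 * 8/5) = 1/80 - exp(-16*t/5)/80.
As t -> infinity, exp(-2*8/5 t) -> 0, so the stationary variance is sigma^2 / (2 theta) = 1/80.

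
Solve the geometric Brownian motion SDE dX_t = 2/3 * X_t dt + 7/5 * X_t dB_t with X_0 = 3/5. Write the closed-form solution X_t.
X_t = 3/5 * exp((-47/150) * t + (7/5) * B_t)

For GBM dX = mu X dt + sigma X dB with X_0 = x_0, apply Itô to Y = log X: dY = (mu - sigma^2/2) dt + sigma dB, so Y_t = log(x_0) + (mu - sigma^2/2) t + sigma B_t and hence X_t = x_0 * exp((mu - sigma^2/2) t + sigma B_t).
With mu = 2/3, sigma = 7/5, x_0 = 3/5, this gives:
  X_t = 3/5 * exp((-47/150) * t + (7/5) * B_t).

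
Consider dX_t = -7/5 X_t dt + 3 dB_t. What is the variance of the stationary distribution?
lim Var(X_t) = 45/14

The OU SDE dX = -theta X dt + sigma dB admits the integrating factor exp(theta t): d(exp(theta t) X_t) = sigma exp(theta t) dB_t. Integrating from 0 to t gives X_t = x_0 * exp(-theta t) + sigma * int_0^t exp(-theta (t-s)) dB_s for any initial x_0. The Itô integral has variance (by the Itô isometry) sigma^2 * int_0^t exp(-2 theta (t - s)) ds = sigma^2 * (1 - exp(-2 theta t)) / (2 theta), independent of x_0.
With theta = 7/5, sigma = 3:
  Var(X_t) = (3)^2 * (1 - exp(-2*7/5 t)) / (2 * 7/5) = 45/14 - 45*exp(-14*t/5)/14.
As t -> infinity, exp(-2*7/5 t) -> 0, so the stationary variance is sigma^2 / (2 theta) = 45/14.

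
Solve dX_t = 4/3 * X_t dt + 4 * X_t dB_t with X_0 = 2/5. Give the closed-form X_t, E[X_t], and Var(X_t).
X_t = 2/5 * exp((-20/3) t + (4) B_t); E[X_t] = 2*exp(4*t/3)/5; Var(X_t) = 4*(exp(16*t) - 1)*exp(8*t/3)/25

For GBM dX = mu X dt + sigma X dB with X_0 = x_0, apply Itô to Y = log X: dY = (mu - sigma^2/2) dt + sigma dB, so Y_t = log(x_0) + (mu - sigma^2/2) t + sigma B_t and hence X_t = x_0 * exp((mu - sigma^2/2) t + sigma B_t).
With mu = 4/3, sigma = 4, x_0 = 2/5, this gives:
  X_t = 2/5 * exp((-20/3) * t + (4) * B_t).
Since sigma*B_t ~ Normal(0, sigma^2 t), E[exp(sigma*B_t)] = exp(sigma^2 t / 2); so E[X_t] = x_0 * exp((mu - sigma^2/2) t) * exp(sigma^2 t / 2) = x_0 * exp(mu t) = 2*exp(4*t/3)/5.
Var(X_t) = E[X_t^2] - (E[X_t])^2 = x_0^2 * exp(2 mu t) * (exp(sigma^2 t) - 1) = 4*(exp(16*t) - 1)*exp(8*t/3)/25.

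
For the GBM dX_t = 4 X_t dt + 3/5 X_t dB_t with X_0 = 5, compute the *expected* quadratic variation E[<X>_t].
E[<X>_t] = 225*exp(209*t/25)/209 - 225/209

<X>_t = int_0^t ((3/5) * X_s)^2 ds. Taking expectation inside the integral: E[<X>_t] = (3/5)^2 * int_0^t E[X_s^2] ds. For GBM, E[X_s^2] = x_0^2 * exp((2 mu + sigma^2) s). Integrating:
  E[<X>_t] = (3/5)^2 * 5^2 * (exp((2*4 + (3/5)^2) t) - 1) / (2*4 + (3/5)^2)
           = (3/5)^2 * 5^2 * (exp((209/25) t) - 1) / (209/25) = 225*exp(209*t/25)/209 - 225/209.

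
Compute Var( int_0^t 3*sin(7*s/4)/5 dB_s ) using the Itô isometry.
Var = 9*t/50 - 9*sin(7*t/2)/175

The Itô integral of a deterministic integrand f(s) has mean 0 because each increment f(s) * (B_{s+ds} - B_s) has mean 0. By the Itô isometry:
  Var( int_0^t f(s) dB_s ) = E[ (int_0^t f(s) dB_s)^2 ] = int_0^t f(s)^2 ds.
Here f(s) = 3*sin(7*s/4)/5, so f(s)^2 = 9*sin(7*s/4)^2/25. Integrate:
  int_0^t (9*sin(7*s/4)^2/25) ds = 9*t/50 - 9*sin(7*t/2)/175.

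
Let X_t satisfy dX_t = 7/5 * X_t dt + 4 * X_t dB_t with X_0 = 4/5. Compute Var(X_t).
Var(X_t) = 16*(exp(16*t) - 1)*exp(14*t/5)/25

For GBM dX = mu X dt + sigma X dB with X_0 = x_0, apply Itô to Y = log X: dY = (mu - sigma^2/2) dt + sigma dB, so Y_t = log(x_0) + (mu - sigma^2/2) t + sigma B_t and hence X_t = x_0 * exp((mu - sigma^2/2) t + sigma B_t).
With mu = 7/5, sigma = 4, x_0 = 4/5, this gives:
  X_t = 4/5 * exp((-33/5) * t + (4) * B_t).
Since sigma*B_t ~ Normal(0, sigma^2 t), E[exp(sigma*B_t)] = exp(sigma^2 t / 2); so E[X_t] = x_0 * exp((mu - sigma^2/2) t) * exp(sigma^2 t / 2) = x_0 * exp(mu t) = 4*exp(7*t/5)/5.
Var(X_t) = E[X_t^2] - (E[X_t])^2 = x_0^2 * exp(2 mu t) * (exp(sigma^2 t) - 1) = 16*(exp(16*t) - 1)*exp(14*t/5)/25.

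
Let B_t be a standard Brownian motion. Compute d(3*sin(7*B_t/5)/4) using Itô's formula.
d(3*sin(7*B_t/5)/4) = (-147*sin(7*B_t/5)/200) dt + (21*cos(7*B_t/5)/20) dB_t

Itô's formula for f(B_t) gives d f(B_t) = f'(B_t) dB_t + (1/2) f''(B_t) dt. Compute derivatives of f(x) = 3*sin(7*x/5)/4:
  f'(x)  = 21*cos(7*x/5)/20
  f''(x) = -147*sin(7*x/5)/100
Substitute x = B_t and multiply the f'' term by 1/2:
  drift     = (1/2) * (-147*sin(7*x/5)/100) evaluated at B_t = -147*sin(7*B_t/5)/200
  diffusion = (21*cos(7*x/5)/20) evaluated at B_t = 21*cos(7*B_t/5)/20
Therefore d(3*sin(7*B_t/5)/4) = (-147*sin(7*B_t/5)/200) dt + (21*cos(7*B_t/5)/20) dB_t.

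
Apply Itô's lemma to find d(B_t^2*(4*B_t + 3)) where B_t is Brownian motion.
d(B_t^2*(4*B_t + 3)) = (12*B_t + 3) dt + (6*B_t*(2*B_t + 1)) dB_t

Itô's formula for f(B_t) gives d f(B_t) = f'(B_t) dB_t + (1/2) f''(B_t) dt. Compute derivatives of f(x) = x^2*(4*x + 3):
  f'(x)  = 6*x*(2*x + 1)
  f''(x) = 24*x + 6
Substitute x = B_t and multiply the f'' term by 1/2:
  drift     = (1/2) * (24*x + 6) evaluated at B_t = 12*B_t + 3
  diffusion = (6*x*(2*x + 1)) evaluated at B_t = 6*B_t*(2*B_t + 1)
Therefore d(B_t^2*(4*B_t + 3)) = (12*B_t + 3) dt + (6*B_t*(2*B_t + 1)) dB_t.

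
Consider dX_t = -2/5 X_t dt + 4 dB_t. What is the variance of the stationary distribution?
lim Var(X_t) = 20

The OU SDE dX = -theta X dt + sigma dB admits the integrating factor exp(theta t): d(exp(theta t) X_t) = sigma exp(theta t) dB_t. Integrating from 0 to t gives X_t = x_0 * exp(-theta t) + sigma * int_0^t exp(-theta (t-s)) dB_s for any initial x_0. The Itô integral has variance (by the Itô isometry) sigma^2 * int_0^t exp(-2 theta (t - s)) ds = sigma^2 * (1 - exp(-2 theta t)) / (2 theta), independent of x_0.
With theta = 2/5, sigma = 4:
  Var(X_t) = (4)^2 * (1 - exp(-2*2/5 t)) / (2 * 2/5) = 20 - 20*exp(-4*t/5).
As t -> infinity, exp(-2*2/5 t) -> 0, so the stationary variance is sigma^2 / (2 theta) = 20.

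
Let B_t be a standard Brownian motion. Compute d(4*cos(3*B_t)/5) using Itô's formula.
d(4*cos(3*B_t)/5) = (-18*cos(3*B_t)/5) dt + (-12*sin(3*B_t)/5) dB_t

Itô's formula for f(B_t) gives d f(B_t) = f'(B_t) dB_t + (1/2) f''(B_t) dt. Compute derivatives of f(x) = 4*cos(3*x)/5:
  f'(x)  = -12*sin(3*x)/5
  f''(x) = -36*cos(3*x)/5
Substitute x = B_t and multiply the f'' term by 1/2:
  drift     = (1/2) * (-36*cos(3*x)/5) evaluated at B_t = -18*cos(3*B_t)/5
  diffusion = (-12*sin(3*x)/5) evaluated at B_t = -12*sin(3*B_t)/5
Therefore d(4*cos(3*B_t)/5) = (-18*cos(3*B_t)/5) dt + (-12*sin(3*B_t)/5) dB_t.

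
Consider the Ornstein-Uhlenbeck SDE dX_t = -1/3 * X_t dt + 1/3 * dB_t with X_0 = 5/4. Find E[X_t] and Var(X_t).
E[X_t] = 5*exp(-t/3)/4; Var(X_t) = 1/6 - exp(-2*t/3)/6

The OU SDE dX = -theta X dt + sigma dB admits the integrating factor exp(theta t): d(exp(theta t) X_t) = sigma exp(theta t) dB_t. Integrating from 0 to t:
  X_t = x_0 * exp(-theta t) + sigma * int_0^t exp(-theta (t-s)) dB_s.
The Itô integral has mean 0 and (by the Itô isometry) variance sigma^2 * int_0^t exp(-2 theta (t - s)) ds = sigma^2 * (1 - exp(-2 theta t)) / (2 theta).
With theta = 1/3, sigma = 1/3, x_0 = 5/4:
  E[X_t] = 5/4 * exp(-1/3 t) = 5*exp(-t/3)/4
  Var(X_t) = (1/3)^2 * (1 - exp(-2*1/3 t)) / (2 * 1/3) = 1/6 - exp(-2*t/3)/6.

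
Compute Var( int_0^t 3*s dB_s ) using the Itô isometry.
Var = 3*t^3

The Itô integral of a deterministic integrand f(s) has mean 0 because each increment f(s) * (B_{s+ds} - B_s) has mean 0. By the Itô isometry:
  Var( int_0^t f(s) dB_s ) = E[ (int_0^t f(s) dB_s)^2 ] = int_0^t f(s)^2 ds.
Here f(s) = 3*s, so f(s)^2 = 9*s^2. Integrate:
  int_0^t (9*s^2) ds = 3*t^3.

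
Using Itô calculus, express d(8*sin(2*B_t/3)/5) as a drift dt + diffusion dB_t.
d(8*sin(2*B_t/3)/5) = (-16*sin(2*B_t/3)/45) dt + (16*cos(2*B_t/3)/15) dB_t

Itô's formula for f(B_t) gives d f(B_t) = f'(B_t) dB_t + (1/2) f''(B_t) dt. Compute derivatives of f(x) = 8*sin(2*x/3)/5:
  f'(x)  = 16*cos(2*x/3)/15
  f''(x) = -32*sin(2*x/3)/45
Substitute x = B_t and multiply the f'' term by 1/2:
  drift     = (1/2) * (-32*sin(2*x/3)/45) evaluated at B_t = -16*sin(2*B_t/3)/45
  diffusion = (16*cos(2*x/3)/15) evaluated at B_t = 16*cos(2*B_t/3)/15
Therefore d(8*sin(2*B_t/3)/5) = (-16*sin(2*B_t/3)/45) dt + (16*cos(2*B_t/3)/15) dB_t.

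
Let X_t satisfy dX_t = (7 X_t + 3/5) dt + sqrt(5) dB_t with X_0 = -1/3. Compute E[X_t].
E[X_t] = -26*exp(7*t)/105 - 3/35

Taking expectations and using E[dB_t] = 0, the mean m(t) = E[X_t] satisfies the ODE m'(t) = a m(t) + b with m(0) = x_0. With a = 7, b = 3/5, x_0 = -1/3, the solution is
  m(t) = x_0 * exp(a t) + (b/a) * (exp(a t) - 1)
       = (-1/3) * exp(7 t) + ((3/5)/7) * (exp(7 t) - 1)
       = -26*exp(7*t)/105 - 3/35.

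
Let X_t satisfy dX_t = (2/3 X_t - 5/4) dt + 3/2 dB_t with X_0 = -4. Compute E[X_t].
E[X_t] = 15/8 - 47*exp(2*t/3)/8

Taking expectations and using E[dB_t] = 0, the mean m(t) = E[X_t] satisfies the ODE m'(t) = a m(t) + b with m(0) = x_0. With a = 2/3, b = -5/4, x_0 = -4, the solution is
  m(t) = x_0 * exp(a t) + (b/a) * (exp(a t) - 1)
       = (-4) * exp((2/3) t) + ((-5/4)/(2/3)) * (exp((2/3) t) - 1)
       = 15/8 - 47*exp(2*t/3)/8.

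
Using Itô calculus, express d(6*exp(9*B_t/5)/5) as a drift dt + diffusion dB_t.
d(6*exp(9*B_t/5)/5) = (243*exp(9*B_t/5)/125) dt + (54*exp(9*B_t/5)/25) dB_t

Itô's formula for f(B_t) gives d f(B_t) = f'(B_t) dB_t + (1/2) f''(B_t) dt. Compute derivatives of f(x) = 6*exp(9*x/5)/5:
  f'(x)  = 54*exp(9*x/5)/25
  f''(x) = 486*exp(9*x/5)/125
Substitute x = B_t and multiply the f'' term by 1/2:
  drift     = (1/2) * (486*exp(9*x/5)/125) evaluated at B_t = 243*exp(9*B_t/5)/125
  diffusion = (54*exp(9*x/5)/25) evaluated at B_t = 54*exp(9*B_t/5)/25
Therefore d(6*exp(9*B_t/5)/5) = (243*exp(9*B_t/5)/125) dt + (54*exp(9*B_t/5)/25) dB_t.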